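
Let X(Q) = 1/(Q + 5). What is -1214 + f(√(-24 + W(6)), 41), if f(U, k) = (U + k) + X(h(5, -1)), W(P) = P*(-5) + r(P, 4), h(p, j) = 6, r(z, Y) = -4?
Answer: -12902/11 + I*√58 ≈ -1172.9 + 7.6158*I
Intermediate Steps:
W(P) = -4 - 5*P (W(P) = P*(-5) - 4 = -5*P - 4 = -4 - 5*P)
X(Q) = 1/(5 + Q)
f(U, k) = 1/11 + U + k (f(U, k) = (U + k) + 1/(5 + 6) = (U + k) + 1/11 = 1/11 + U + k)
-1214 + f(√(-24 + W(6)), 41) = -1214 + (1/11 + √(-24 + (-4 - 5*6)) + 41) = -1214 + (1/11 + √(-24 + (-4 - 30)) + 41) = -1214 + (1/11 + √(-24 - 34) + 41) = -1214 + (1/11 + √(-58) + 41) = -1214 + (1/11 + I*√58 + 41) = -1214 + (452/11 + I*√58) = -12902/11 + I*√58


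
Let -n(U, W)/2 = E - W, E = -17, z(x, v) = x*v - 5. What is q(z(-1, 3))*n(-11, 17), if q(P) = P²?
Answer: 4352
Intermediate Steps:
z(x, v) = -5 + v*x (z(x, v) = v*x - 5 = -5 + v*x)
n(U, W) = 34 + 2*W (n(U, W) = -2*(-17 - W) = 34 + 2*W)
q(z(-1, 3))*n(-11, 17) = (-5 + 3*(-1))²*(34 + 2*17) = (-5 - 3)²*(34 + 34) = (-8)²*68 = 64*68 = 4352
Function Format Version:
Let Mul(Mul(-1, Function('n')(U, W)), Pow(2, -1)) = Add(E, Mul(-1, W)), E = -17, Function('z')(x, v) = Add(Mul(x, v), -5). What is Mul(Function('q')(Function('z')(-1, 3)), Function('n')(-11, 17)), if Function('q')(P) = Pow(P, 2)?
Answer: 4352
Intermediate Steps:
Function('z')(x, v) = Add(-5, Mul(v, x)) (Function('z')(x, v) = Add(Mul(v, x), -5) = Add(-5, Mul(v, x)))
Function('n')(U, W) = Add(34, Mul(2, W)) (Function('n')(U, W) = Mul(-2, Add(-17, Mul(-1, W))) = Add(34, Mul(2, W)))
Mul(Function('q')(Function('z')(-1, 3)), Function('n')(-11, 17)) = Mul(Pow(Add(-5, Mul(3, -1)), 2), Add(34, Mul(2, 17))) = Mul(Pow(Add(-5, -3), 2), Add(34, 34)) = Mul(Pow(-8, 2), 68) = Mul(64, 68) = 4352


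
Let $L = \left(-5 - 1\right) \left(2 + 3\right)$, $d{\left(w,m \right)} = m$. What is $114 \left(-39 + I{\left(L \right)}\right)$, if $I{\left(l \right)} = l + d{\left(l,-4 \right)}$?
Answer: $-8322$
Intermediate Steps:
$L = -30$ ($L = \left(-6\right) 5 = -30$)
$I{\left(l \right)} = -4 + l$ ($I{\left(l \right)} = l - 4 = -4 + l$)
$114 \left(-39 + I{\left(L \right)}\right) = 114 \left(-39 - 34\right) = 114 \left(-73\right) = -8322$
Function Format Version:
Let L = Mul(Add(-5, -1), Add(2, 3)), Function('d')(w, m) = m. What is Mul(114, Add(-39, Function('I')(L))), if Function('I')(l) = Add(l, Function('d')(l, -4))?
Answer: -8322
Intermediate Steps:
L = -30 (L = Mul(-6, 5) = -30)
Function('I')(l) = Add(-4, l) (Function('I')(l) = Add(l, -4) = Add(-4, l))
Mul(114, Add(-39, Function('I')(L))) = Mul(114, Add(-39, Add(-4, -30))) = Mul(114, Add(-39, -34)) = Mul(114, -73) = -8322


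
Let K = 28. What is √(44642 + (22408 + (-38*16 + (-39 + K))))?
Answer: √66431 ≈ 257.74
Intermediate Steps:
√(44642 + (22408 + (-38*16 + (-39 + K)))) = √(44642 + (22408 + (-38*16 + (-39 + 28)))) = √(44642 + (22408 + (-608 - 11))) = √(44642 + (22408 - 619)) = √(44642 + 21789) = √66431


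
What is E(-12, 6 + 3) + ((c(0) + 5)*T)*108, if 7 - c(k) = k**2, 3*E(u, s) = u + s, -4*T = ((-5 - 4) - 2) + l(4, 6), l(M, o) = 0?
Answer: 3563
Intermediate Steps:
T = 11/4 (T = -(((-5 - 4) - 2) + 0)/4 = -((-9 - 2) + 0)/4 = -(-11 + 0)/4 = -1/4*(-11) = 11/4 ≈ 2.7500)
E(u, s) = s/3 + u/3 (E(u, s) = (u + s)/3 = (s + u)/3 = s/3 + u/3)
c(k) = 7 - k**2
E(-12, 6 + 3) + ((c(0) + 5)*T)*108 = ((6 + 3)/3 + (1/3)*(-12)) + (((7 - 1*0**2) + 5)*(11/4))*108 = ((1/3)*9 - 4) + (((7 - 1*0) + 5)*(11/4))*108 = (3 - 4) + (((7 + 0) + 5)*(11/4))*108 = -1 + ((7 + 5)*(11/4))*108 = -1 + (12*(11/4))*108 = -1 + 33*108 = -1 + 3564 = 3563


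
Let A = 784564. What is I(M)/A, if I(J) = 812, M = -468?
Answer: 203/196141 ≈ 0.0010350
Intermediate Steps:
I(M)/A = 812/784564 = 812*(1/784564) = 203/196141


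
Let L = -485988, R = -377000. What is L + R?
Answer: -862988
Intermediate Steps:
L + R = -485988 - 377000 = -862988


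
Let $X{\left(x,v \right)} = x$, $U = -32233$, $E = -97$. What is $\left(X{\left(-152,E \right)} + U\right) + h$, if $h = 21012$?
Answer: $-11373$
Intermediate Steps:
$\left(X{\left(-152,E \right)} + U\right) + h = \left(-152 - 32233\right) + 21012 = -32385 + 21012 = -11373$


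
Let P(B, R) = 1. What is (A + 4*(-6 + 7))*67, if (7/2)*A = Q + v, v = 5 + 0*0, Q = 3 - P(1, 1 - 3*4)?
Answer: 402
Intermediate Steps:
Q = 2 (Q = 3 - 1*1 = 3 - 1 = 2)
v = 5 (v = 5 + 0 = 5)
A = 2 (A = 2*(2 + 5)/7 = (2/7)*7 = 2)
(A + 4*(-6 + 7))*67 = (2 + 4*(-6 + 7))*67 = (2 + 4*1)*67 = (2 + 4)*67 = 6*67 = 402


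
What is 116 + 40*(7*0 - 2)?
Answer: 36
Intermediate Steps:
116 + 40*(7*0 - 2) = 116 + 40*(0 - 2) = 116 + 40*(-2) = 116 - 80 = 36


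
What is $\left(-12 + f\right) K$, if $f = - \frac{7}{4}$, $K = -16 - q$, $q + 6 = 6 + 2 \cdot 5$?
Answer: $\frac{715}{2} \approx 357.5$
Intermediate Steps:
$q = 10$ ($q = -6 + \left(6 + 2 \cdot 5\right) = -6 + \left(6 + 10\right) = -6 + 16 = 10$)
$K = -26$ ($K = -16 - 10 = -26$)
$f = - \frac{7}{4}$ ($f = \left(-7\right) \frac{1}{4} = - \frac{7}{4} \approx -1.75$)
$\left(-12 + f\right) K = \left(-12 - \frac{7}{4}\right) \left(-26\right) = \left(- \frac{55}{4}\right) \left(-26\right) = \frac{715}{2}$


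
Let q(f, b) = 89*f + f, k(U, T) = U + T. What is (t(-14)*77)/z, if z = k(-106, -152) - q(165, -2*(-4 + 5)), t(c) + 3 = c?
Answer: 1309/15108 ≈ 0.086643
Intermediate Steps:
t(c) = -3 + c
k(U, T) = T + U
q(f, b) = 90*f
z = -15108 (z = (-152 - 106) - 90*165 = -258 - 1*14850 = -258 - 14850 = -15108)
(t(-14)*77)/z = ((-3 - 14)*77)/(-15108) = -17*77*(-1/15108) = -1309*(-1/15108) = 1309/15108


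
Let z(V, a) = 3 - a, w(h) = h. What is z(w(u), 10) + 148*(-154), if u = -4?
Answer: -22799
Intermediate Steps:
z(w(u), 10) + 148*(-154) = (3 - 1*10) + 148*(-154) = (3 - 10) - 22792 = -7 - 22792 = -22799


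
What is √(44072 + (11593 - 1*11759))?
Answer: √43906 ≈ 209.54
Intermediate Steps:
√(44072 + (11593 - 1*11759)) = √(44072 + (11593 - 11759)) = √(44072 - 166) = √43906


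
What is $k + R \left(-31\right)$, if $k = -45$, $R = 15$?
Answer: $-510$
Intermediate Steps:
$k + R \left(-31\right) = -45 + 15 \left(-31\right) = -45 - 465 = -510$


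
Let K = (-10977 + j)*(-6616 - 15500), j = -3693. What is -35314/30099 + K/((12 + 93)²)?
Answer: 216999599854/7374255 ≈ 29427.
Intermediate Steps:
K = 324441720 (K = (-10977 - 3693)*(-6616 - 15500) = -14670*(-22116) = 324441720)
-35314/30099 + K/((12 + 93)²) = -35314/30099 + 324441720/((12 + 93)²) = -35314*1/30099 + 324441720/(105²) = -35314/30099 + 324441720/11025 = -35314/30099 + 324441720*(1/11025) = -35314/30099 + 7209816/245 = 216999599854/7374255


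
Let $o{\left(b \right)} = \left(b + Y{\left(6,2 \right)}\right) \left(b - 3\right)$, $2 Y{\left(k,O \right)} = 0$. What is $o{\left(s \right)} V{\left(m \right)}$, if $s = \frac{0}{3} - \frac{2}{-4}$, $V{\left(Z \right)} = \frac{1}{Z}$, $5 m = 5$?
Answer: $- \frac{5}{4} \approx -1.25$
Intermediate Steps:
$m = 1$ ($m = \frac{1}{5} \cdot 5 = 1$)
$Y{\left(k,O \right)} = 0$ ($Y{\left(k,O \right)} = \frac{1}{2} \cdot 0 = 0$)
$s = \frac{1}{2}$ ($s = 0 \cdot \frac{1}{3} - - \frac{1}{2} = 0 + \frac{1}{2} = \frac{1}{2} \approx 0.5$)
$o{\left(b \right)} = b \left(-3 + b\right)$ ($o{\left(b \right)} = \left(b + 0\right) \left(b - 3\right) = b \left(-3 + b\right)$)
$o{\left(s \right)} V{\left(m \right)} = \frac{\frac{1}{2} \left(-3 + \frac{1}{2}\right)}{1} = \frac{1}{2} \left(- \frac{5}{2}\right) 1 = \left(- \frac{5}{4}\right) 1 = - \frac{5}{4}$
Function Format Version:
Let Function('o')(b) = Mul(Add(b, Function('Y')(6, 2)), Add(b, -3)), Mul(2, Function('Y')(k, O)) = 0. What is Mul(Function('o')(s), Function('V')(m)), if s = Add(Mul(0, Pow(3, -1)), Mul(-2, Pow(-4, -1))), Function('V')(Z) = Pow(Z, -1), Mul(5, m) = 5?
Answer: Rational(-5, 4) ≈ -1.2500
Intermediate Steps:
m = 1 (m = Mul(Rational(1, 5), 5) = 1)
Function('Y')(k, O) = 0 (Function('Y')(k, O) = Mul(Rational(1, 2), 0) = 0)
s = Rational(1, 2) (s = Add(Mul(0, Rational(1, 3)), Mul(-2, Rational(-1, 4))) = Add(0, Rational(1, 2)) = Rational(1, 2) ≈ 0.50000)
Function('o')(b) = Mul(b, Add(-3, b)) (Function('o')(b) = Mul(Add(b, 0), Add(b, -3)) = Mul(b, Add(-3, b)))
Mul(Function('o')(s), Function('V')(m)) = Mul(Mul(Rational(1, 2), Add(-3, Rational(1, 2))), Pow(1, -1)) = Mul(Mul(Rational(1, 2), Rational(-5, 2)), 1) = Mul(Rational(-5, 4), 1) = Rational(-5, 4)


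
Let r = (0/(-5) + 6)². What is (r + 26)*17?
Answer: 1054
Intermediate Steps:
r = 36 (r = (0*(-⅕) + 6)² = (0 + 6)² = 6² = 36)
(r + 26)*17 = (36 + 26)*17 = 62*17 = 1054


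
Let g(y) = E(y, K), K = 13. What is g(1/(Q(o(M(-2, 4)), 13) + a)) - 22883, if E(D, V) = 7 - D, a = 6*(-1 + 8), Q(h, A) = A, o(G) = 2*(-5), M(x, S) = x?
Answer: -1258181/55 ≈ -22876.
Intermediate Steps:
o(G) = -10
a = 42 (a = 6*7 = 42)
g(y) = 7 - y
g(1/(Q(o(M(-2, 4)), 13) + a)) - 22883 = (7 - 1/(13 + 42)) - 22883 = (7 - 1/55) - 22883 = 384/55 - 22883 = -1258181/55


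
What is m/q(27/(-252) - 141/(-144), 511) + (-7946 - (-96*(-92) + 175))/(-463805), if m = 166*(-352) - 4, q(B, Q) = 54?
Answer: -13550996759/12522735 ≈ -1082.1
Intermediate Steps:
m = -58436 (m = -58432 - 4 = -58436)
m/q(27/(-252) - 141/(-144), 511) + (-7946 - (-96*(-92) + 175))/(-463805) = -58436/54 + (-7946 - (-96*(-92) + 175))/(-463805) = -58436*1/54 + (-7946 - (8832 + 175))*(-1/463805) = -29218/27 + (-7946 - 1*9007)*(-1/463805) = -29218/27 + (-7946 - 9007)*(-1/463805) = -29218/27 - 16953*(-1/463805) = -29218/27 + 16953/463805 = -13550996759/12522735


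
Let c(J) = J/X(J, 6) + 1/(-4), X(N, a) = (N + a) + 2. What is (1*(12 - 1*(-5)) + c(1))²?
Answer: 368449/1296 ≈ 284.30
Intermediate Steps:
X(N, a) = 2 + N + a
c(J) = -¼ + J/(8 + J) (c(J) = J/(2 + J + 6) + 1/(-4) = J/(8 + J) + 1*(-¼) = J/(8 + J) - ¼ = -¼ + J/(8 + J))
(1*(12 - 1*(-5)) + c(1))² = (1*(12 - 1*(-5)) + (-8 + 3*1)/(4*(8 + 1)))² = (1*(12 + 5) + (¼)*(-8 + 3)/9)² = (1*17 + (¼)*(⅑)*(-5))² = (17 - 5/36)² = (607/36)² = 368449/1296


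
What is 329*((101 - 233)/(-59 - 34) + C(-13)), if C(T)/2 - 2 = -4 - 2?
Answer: -67116/31 ≈ -2165.0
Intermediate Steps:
C(T) = -8 (C(T) = 4 + 2*(-4 - 2) = 4 + 2*(-6) = 4 - 12 = -8)
329*((101 - 233)/(-59 - 34) + C(-13)) = 329*((101 - 233)/(-59 - 34) - 8) = 329*(-132/(-93) - 8) = 329*(-132*(-1/93) - 8) = 329*(44/31 - 8) = 329*(-204/31) = -67116/31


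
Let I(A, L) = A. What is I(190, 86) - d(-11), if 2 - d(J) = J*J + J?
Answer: 298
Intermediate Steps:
d(J) = 2 - J - J² (d(J) = 2 - (J*J + J) = 2 - (J² + J) = 2 - (J + J²) = 2 + (-J - J²) = 2 - J - J²)
I(190, 86) - d(-11) = 190 - (2 - 1*(-11) - 1*(-11)²) = 190 - (2 + 11 - 1*121) = 190 - (2 + 11 - 121) = 190 - 1*(-108) = 190 + 108 = 298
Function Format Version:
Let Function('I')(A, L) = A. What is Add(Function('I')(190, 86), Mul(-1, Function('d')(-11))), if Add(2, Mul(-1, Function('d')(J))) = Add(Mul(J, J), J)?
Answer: 298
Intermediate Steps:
Function('d')(J) = Add(2, Mul(-1, J), Mul(-1, Pow(J, 2))) (Function('d')(J) = Add(2, Mul(-1, Add(Mul(J, J), J))) = Add(2, Mul(-1, Add(Pow(J, 2), J))) = Add(2, Mul(-1, Add(J, Pow(J, 2)))) = Add(2, Add(Mul(-1, J), Mul(-1, Pow(J, 2)))) = Add(2, Mul(-1, J), Mul(-1, Pow(J, 2))))
Add(Function('I')(190, 86), Mul(-1, Function('d')(-11))) = Add(190, Mul(-1, Add(2, Mul(-1, -11), Mul(-1, Pow(-11, 2))))) = Add(190, Mul(-1, Add(2, 11, Mul(-1, 121)))) = Add(190, Mul(-1, Add(2, 11, -121))) = Add(190, Mul(-1, -108)) = Add(190, 108) = 298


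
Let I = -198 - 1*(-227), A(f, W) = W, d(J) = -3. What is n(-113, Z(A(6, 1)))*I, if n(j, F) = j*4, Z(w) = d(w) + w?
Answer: -13108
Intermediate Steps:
I = 29 (I = -198 + 227 = 29)
Z(w) = -3 + w
n(j, F) = 4*j
n(-113, Z(A(6, 1)))*I = (4*(-113))*29 = -452*29 = -13108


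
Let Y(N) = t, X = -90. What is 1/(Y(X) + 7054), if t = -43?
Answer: 1/7011 ≈ 0.00014263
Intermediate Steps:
Y(N) = -43
1/(Y(X) + 7054) = 1/(-43 + 7054) = 1/7011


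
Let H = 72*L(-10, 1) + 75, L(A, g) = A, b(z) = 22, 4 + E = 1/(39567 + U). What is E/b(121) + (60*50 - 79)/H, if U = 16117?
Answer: -3722029283/790155960 ≈ -4.7105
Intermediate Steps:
E = -222735/55684 (E = -4 + 1/(39567 + 16117) = -4 + 1/55684 = -222735/55684 ≈ -4.0000)
H = -645 (H = 72*(-10) + 75 = -720 + 75 = -645)
E/b(121) + (60*50 - 79)/H = -222735/55684/22 + (60*50 - 79)/(-645) = -222735/55684*1/22 + (3000 - 79)*(-1/645) = -222735/1225048 + 2921*(-1/645) = -222735/1225048 - 2921/645 = -3722029283/790155960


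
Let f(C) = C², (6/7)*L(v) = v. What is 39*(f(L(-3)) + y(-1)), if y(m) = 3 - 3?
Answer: 1911/4 ≈ 477.75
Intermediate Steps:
y(m) = 0
L(v) = 7*v/6
39*(f(L(-3)) + y(-1)) = 39*(((7/6)*(-3))² + 0) = 39*((-7/2)² + 0) = 39*(49/4 + 0) = 39*(49/4) = 1911/4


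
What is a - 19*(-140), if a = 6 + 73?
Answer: 2739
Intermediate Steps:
a = 79
a - 19*(-140) = 79 - 19*(-140) = 79 + 2660 = 2739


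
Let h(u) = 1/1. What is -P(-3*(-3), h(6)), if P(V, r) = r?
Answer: -1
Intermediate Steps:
h(u) = 1
-P(-3*(-3), h(6)) = -1*1 = -1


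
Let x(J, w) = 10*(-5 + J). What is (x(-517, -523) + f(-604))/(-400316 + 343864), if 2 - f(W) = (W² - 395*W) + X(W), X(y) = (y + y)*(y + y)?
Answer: 1033939/28226 ≈ 36.631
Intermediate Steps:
X(y) = 4*y² (X(y) = (2*y)*(2*y) = 4*y²)
x(J, w) = -50 + 10*J
f(W) = 2 - 5*W² + 395*W (f(W) = 2 - ((W² - 395*W) + 4*W²) = 2 - (-395*W + 5*W²) = 2 + (-5*W² + 395*W) = 2 - 5*W² + 395*W)
(x(-517, -523) + f(-604))/(-400316 + 343864) = ((-50 + 10*(-517)) + (2 - 5*(-604)² + 395*(-604)))/(-400316 + 343864) = ((-50 - 5170) + (2 - 5*364816 - 238580))/(-56452) = (-5220 + (2 - 1824080 - 238580))*(-1/56452) = (-5220 - 2062658)*(-1/56452) = -2067878*(-1/56452) = 1033939/28226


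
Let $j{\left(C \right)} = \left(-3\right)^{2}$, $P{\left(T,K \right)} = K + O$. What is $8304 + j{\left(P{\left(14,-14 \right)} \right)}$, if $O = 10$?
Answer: $8313$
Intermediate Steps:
$P{\left(T,K \right)} = 10 + K$ ($P{\left(T,K \right)} = K + 10 = 10 + K$)
$j{\left(C \right)} = 9$
$8304 + j{\left(P{\left(14,-14 \right)} \right)} = 8304 + 9 = 8313$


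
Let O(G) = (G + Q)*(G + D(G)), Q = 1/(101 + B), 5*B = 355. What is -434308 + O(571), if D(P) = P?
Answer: 18729135/86 ≈ 2.1778e+5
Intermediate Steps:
B = 71 (B = (⅕)*355 = 71)
Q = 1/172 (Q = 1/(101 + 71) = 1/172 ≈ 0.0058140)
O(G) = 2*G*(1/172 + G) (O(G) = (G + 1/172)*(G + G) = (1/172 + G)*(2*G) = 2*G*(1/172 + G))
-434308 + O(571) = -434308 + (1/86)*571*(1 + 172*571) = -434308 + (1/86)*571*(1 + 98212) = -434308 + (1/86)*571*98213 = -434308 + 56079623/86 = 18729135/86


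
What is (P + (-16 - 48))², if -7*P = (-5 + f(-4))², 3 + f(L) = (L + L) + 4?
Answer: 350464/49 ≈ 7152.3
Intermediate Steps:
f(L) = 1 + 2*L (f(L) = -3 + ((L + L) + 4) = -3 + (2*L + 4) = -3 + (4 + 2*L) = 1 + 2*L)
P = -144/7 (P = -(-5 + (1 + 2*(-4)))²/7 = -(-5 + (1 - 8))²/7 = -(-5 - 7)²/7 = -⅐*(-12)² = -⅐*144 = -144/7 ≈ -20.571)
(P + (-16 - 48))² = (-144/7 + (-16 - 48))² = (-144/7 - 64)² = (-592/7)² = 350464/49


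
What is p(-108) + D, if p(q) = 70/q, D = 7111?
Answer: 383959/54 ≈ 7110.4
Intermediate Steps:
p(-108) + D = 70/(-108) + 7111 = 70*(-1/108) + 7111 = -35/54 + 7111 = 383959/54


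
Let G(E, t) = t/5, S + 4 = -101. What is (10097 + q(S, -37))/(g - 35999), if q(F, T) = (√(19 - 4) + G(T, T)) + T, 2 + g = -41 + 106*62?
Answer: -50263/147350 - √15/29470 ≈ -0.34124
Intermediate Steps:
S = -105 (S = -4 - 101 = -105)
G(E, t) = t/5 (G(E, t) = t*(⅕) = t/5)
g = 6529 (g = -2 + (-41 + 106*62) = -2 + (-41 + 6572) = -2 + 6531 = 6529)
q(F, T) = √15 + 6*T/5 (q(F, T) = (√(19 - 4) + T/5) + T = (√15 + T/5) + T = √15 + 6*T/5)
(10097 + q(S, -37))/(g - 35999) = (10097 + (√15 + (6/5)*(-37)))/(6529 - 35999) = (10097 + (√15 - 222/5))/(-29470) = (10097 + (-222/5 + √15))*(-1/29470) = (50263/5 + √15)*(-1/29470) = -50263/147350 - √15/29470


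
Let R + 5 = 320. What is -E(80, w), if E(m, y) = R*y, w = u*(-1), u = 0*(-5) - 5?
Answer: -1575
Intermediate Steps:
u = -5 (u = 0 - 5 = -5)
R = 315 (R = -5 + 320 = 315)
w = 5 (w = -5*(-1) = 5)
E(m, y) = 315*y
-E(80, w) = -315*5 = -1*1575 = -1575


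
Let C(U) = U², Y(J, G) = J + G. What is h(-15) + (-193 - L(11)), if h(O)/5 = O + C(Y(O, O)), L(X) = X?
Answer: 4221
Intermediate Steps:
Y(J, G) = G + J
h(O) = 5*O + 20*O² (h(O) = 5*(O + (O + O)²) = 5*(O + (2*O)²) = 5*(O + 4*O²) = 5*O + 20*O²)
h(-15) + (-193 - L(11)) = 5*(-15)*(1 + 4*(-15)) + (-193 - 1*11) = 5*(-15)*(1 - 60) + (-193 - 11) = 5*(-15)*(-59) - 204 = 4425 - 204 = 4221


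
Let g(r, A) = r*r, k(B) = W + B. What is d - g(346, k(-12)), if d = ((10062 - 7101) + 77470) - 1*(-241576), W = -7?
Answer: 202291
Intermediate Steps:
k(B) = -7 + B
d = 322007 (d = (2961 + 77470) + 241576 = 80431 + 241576 = 322007)
g(r, A) = r²
d - g(346, k(-12)) = 322007 - 1*346² = 322007 - 1*119716 = 322007 - 119716 = 202291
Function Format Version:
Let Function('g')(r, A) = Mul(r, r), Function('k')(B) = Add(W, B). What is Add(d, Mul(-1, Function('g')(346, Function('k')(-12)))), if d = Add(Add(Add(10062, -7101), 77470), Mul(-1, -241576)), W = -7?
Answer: 202291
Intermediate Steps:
Function('k')(B) = Add(-7, B)
d = 322007 (d = Add(Add(2961, 77470), 241576) = Add(80431, 241576) = 322007)
Function('g')(r, A) = Pow(r, 2)
Add(d, Mul(-1, Function('g')(346, Function('k')(-12)))) = Add(322007, Mul(-1, Pow(346, 2))) = Add(322007, Mul(-1, 119716)) = Add(322007, -119716) = 202291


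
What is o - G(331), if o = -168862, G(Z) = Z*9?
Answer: -171841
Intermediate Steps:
G(Z) = 9*Z
o - G(331) = -168862 - 9*331 = -168862 - 1*2979 = -168862 - 2979 = -171841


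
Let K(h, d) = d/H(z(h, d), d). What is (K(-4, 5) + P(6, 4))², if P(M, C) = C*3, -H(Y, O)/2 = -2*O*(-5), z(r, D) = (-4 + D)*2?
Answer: 57121/400 ≈ 142.80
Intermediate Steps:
z(r, D) = -8 + 2*D
H(Y, O) = -20*O (H(Y, O) = -2*(-2*O)*(-5) = -20*O)
P(M, C) = 3*C
K(h, d) = -1/20 (K(h, d) = d/((-20*d)) = d*(-1/(20*d)) = -1/20)
(K(-4, 5) + P(6, 4))² = (-1/20 + 3*4)² = (-1/20 + 12)² = (239/20)² = 57121/400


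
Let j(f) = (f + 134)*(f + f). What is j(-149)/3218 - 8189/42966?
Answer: 82852909/69132294 ≈ 1.1985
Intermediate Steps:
j(f) = 2*f*(134 + f) (j(f) = (134 + f)*(2*f) = 2*f*(134 + f))
j(-149)/3218 - 8189/42966 = (2*(-149)*(134 - 149))/3218 - 8189/42966 = (2*(-149)*(-15))*(1/3218) - 8189*1/42966 = 4470*(1/3218) - 8189/42966 = 2235/1609 - 8189/42966 = 82852909/69132294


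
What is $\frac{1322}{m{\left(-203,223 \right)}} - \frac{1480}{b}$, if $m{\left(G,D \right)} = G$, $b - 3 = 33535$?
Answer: $- \frac{22318838}{3404107} \approx -6.5564$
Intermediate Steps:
$b = 33538$ ($b = 3 + 33535 = 33538$)
$\frac{1322}{m{\left(-203,223 \right)}} - \frac{1480}{b} = \frac{1322}{-203} - \frac{1480}{33538} = 1322 \left(- \frac{1}{203}\right) - \frac{740}{16769} = - \frac{1322}{203} - \frac{740}{16769} = - \frac{22318838}{3404107}$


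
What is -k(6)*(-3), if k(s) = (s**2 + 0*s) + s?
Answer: 126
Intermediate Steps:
k(s) = s + s**2 (k(s) = (s**2 + 0) + s = s**2 + s = s + s**2)
-k(6)*(-3) = -6*(1 + 6)*(-3) = -6*7*(-3) = -1*42*(-3) = -42*(-3) = 126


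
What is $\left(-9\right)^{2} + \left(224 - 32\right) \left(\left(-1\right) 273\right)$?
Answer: $-52335$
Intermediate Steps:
$\left(-9\right)^{2} + \left(224 - 32\right) \left(\left(-1\right) 273\right) = 81 + \left(224 - 32\right) \left(-273\right) = 81 + 192 \left(-273\right) = 81 - 52416 = -52335$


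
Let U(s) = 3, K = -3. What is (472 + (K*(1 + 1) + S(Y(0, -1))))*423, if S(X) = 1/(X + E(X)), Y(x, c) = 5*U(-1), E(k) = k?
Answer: 1971321/10 ≈ 1.9713e+5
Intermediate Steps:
Y(x, c) = 15 (Y(x, c) = 5*3 = 15)
S(X) = 1/(2*X) (S(X) = 1/(X + X) = 1/(2*X))
(472 + (K*(1 + 1) + S(Y(0, -1))))*423 = (472 + (-3*(1 + 1) + (½)/15))*423 = (472 + (-3*2 + (½)*(1/15)))*423 = (472 + (-6 + 1/30))*423 = (472 - 179/30)*423 = (13981/30)*423 = 1971321/10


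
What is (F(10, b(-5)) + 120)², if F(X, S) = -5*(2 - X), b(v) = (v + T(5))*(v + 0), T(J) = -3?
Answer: 25600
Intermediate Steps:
b(v) = v*(-3 + v) (b(v) = (v - 3)*(v + 0) = (-3 + v)*v = v*(-3 + v))
F(X, S) = -10 + 5*X
(F(10, b(-5)) + 120)² = ((-10 + 5*10) + 120)² = ((-10 + 50) + 120)² = (40 + 120)² = 160² = 25600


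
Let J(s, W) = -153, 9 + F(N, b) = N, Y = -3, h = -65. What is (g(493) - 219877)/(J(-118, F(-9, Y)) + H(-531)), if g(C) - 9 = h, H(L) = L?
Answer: 24437/76 ≈ 321.54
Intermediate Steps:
g(C) = -56 (g(C) = 9 - 65 = -56)
F(N, b) = -9 + N
(g(493) - 219877)/(J(-118, F(-9, Y)) + H(-531)) = (-56 - 219877)/(-153 - 531) = -219933/(-684) = -219933*(-1/684) = 24437/76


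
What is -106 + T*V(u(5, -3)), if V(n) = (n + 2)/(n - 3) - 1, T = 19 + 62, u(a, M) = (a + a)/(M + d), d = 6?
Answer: 1109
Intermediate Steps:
u(a, M) = 2*a/(6 + M) (u(a, M) = (a + a)/(M + 6) = (2*a)/(6 + M) = 2*a/(6 + M))
T = 81
V(n) = -1 + (2 + n)/(-3 + n) (V(n) = (2 + n)/(-3 + n) - 1 = -1 + (2 + n)/(-3 + n))
-106 + T*V(u(5, -3)) = -106 + 81*(5/(-3 + 2*5/(6 - 3))) = -106 + 81*(5/(-3 + 2*5/3)) = -106 + 81*(5/(-3 + 2*5*(⅓))) = -106 + 81*(5/(-3 + 10/3)) = -106 + 81*(5/(⅓)) = -106 + 81*(5*3) = -106 + 81*15 = -106 + 1215 = 1109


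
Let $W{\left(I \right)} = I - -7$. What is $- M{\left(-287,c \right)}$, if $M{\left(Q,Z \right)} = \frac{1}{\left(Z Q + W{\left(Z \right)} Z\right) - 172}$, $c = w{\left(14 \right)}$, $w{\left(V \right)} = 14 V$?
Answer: $\frac{1}{16636} \approx 6.0111 \cdot 10^{-5}$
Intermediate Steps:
$W{\left(I \right)} = 7 + I$ ($W{\left(I \right)} = I + 7 = 7 + I$)
$c = 196$ ($c = 14 \cdot 14 = 196$)
$M{\left(Q,Z \right)} = \frac{1}{-172 + Q Z + Z \left(7 + Z\right)}$ ($M{\left(Q,Z \right)} = \frac{1}{\left(Z Q + \left(7 + Z\right) Z\right) - 172} = \frac{1}{\left(Q Z + Z \left(7 + Z\right)\right) - 172} = \frac{1}{-172 + Q Z + Z \left(7 + Z\right)}$)
$- M{\left(-287,c \right)} = - \frac{1}{-172 - 56252 + 196 \left(7 + 196\right)} = - \frac{1}{-172 - 56252 + 196 \cdot 203} = - \frac{1}{-172 - 56252 + 39788} = - \frac{1}{-16636} = \left(-1\right) \left(- \frac{1}{16636}\right) = \frac{1}{16636}$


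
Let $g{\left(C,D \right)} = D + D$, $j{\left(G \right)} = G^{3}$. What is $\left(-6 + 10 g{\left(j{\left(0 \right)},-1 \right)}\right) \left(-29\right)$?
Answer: $754$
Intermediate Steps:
$g{\left(C,D \right)} = 2 D$
$\left(-6 + 10 g{\left(j{\left(0 \right)},-1 \right)}\right) \left(-29\right) = \left(-6 + 10 \cdot 2 \left(-1\right)\right) \left(-29\right) = \left(-6 + 10 \left(-2\right)\right) \left(-29\right) = \left(-6 - 20\right) \left(-29\right) = \left(-26\right) \left(-29\right) = 754$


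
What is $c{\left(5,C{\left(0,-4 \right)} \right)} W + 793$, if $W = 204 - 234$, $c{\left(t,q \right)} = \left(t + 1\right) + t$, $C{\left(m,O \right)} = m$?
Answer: $463$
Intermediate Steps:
$c{\left(t,q \right)} = 1 + 2 t$ ($c{\left(t,q \right)} = \left(1 + t\right) + t = 1 + 2 t$)
$W = -30$
$c{\left(5,C{\left(0,-4 \right)} \right)} W + 793 = \left(1 + 2 \cdot 5\right) \left(-30\right) + 793 = \left(1 + 10\right) \left(-30\right) + 793 = 11 \left(-30\right) + 793 = -330 + 793 = 463$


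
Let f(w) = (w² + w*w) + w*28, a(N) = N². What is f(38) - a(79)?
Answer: -2289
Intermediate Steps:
f(w) = 2*w² + 28*w (f(w) = (w² + w²) + 28*w = 2*w² + 28*w)
f(38) - a(79) = 2*38*(14 + 38) - 1*79² = 2*38*52 - 1*6241 = 3952 - 6241 = -2289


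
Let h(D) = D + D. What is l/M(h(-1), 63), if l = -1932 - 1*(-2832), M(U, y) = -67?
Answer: -900/67 ≈ -13.433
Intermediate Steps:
h(D) = 2*D
l = 900 (l = -1932 + 2832 = 900)
l/M(h(-1), 63) = 900/(-67) = 900*(-1/67) = -900/67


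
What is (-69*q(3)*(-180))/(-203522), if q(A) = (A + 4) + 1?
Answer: -49680/101761 ≈ -0.48820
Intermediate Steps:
q(A) = 5 + A (q(A) = (4 + A) + 1 = 5 + A)
(-69*q(3)*(-180))/(-203522) = (-69*(5 + 3)*(-180))/(-203522) = (-69*8*(-180))*(-1/203522) = -552*(-180)*(-1/203522) = 99360*(-1/203522) = -49680/101761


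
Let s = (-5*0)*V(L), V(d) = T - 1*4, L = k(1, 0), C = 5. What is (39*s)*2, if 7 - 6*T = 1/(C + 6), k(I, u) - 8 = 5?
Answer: 0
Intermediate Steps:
k(I, u) = 13 (k(I, u) = 8 + 5 = 13)
L = 13
T = 38/33 (T = 7/6 - 1/(6*(5 + 6)) = 7/6 - ⅙/11 = 7/6 - ⅙*1/11 = 7/6 - 1/66 = 38/33 ≈ 1.1515)
V(d) = -94/33 (V(d) = 38/33 - 1*4 = 38/33 - 4 = -94/33)
s = 0 (s = -5*0*(-94/33) = 0*(-94/33) = 0)
(39*s)*2 = (39*0)*2 = 0*2 = 0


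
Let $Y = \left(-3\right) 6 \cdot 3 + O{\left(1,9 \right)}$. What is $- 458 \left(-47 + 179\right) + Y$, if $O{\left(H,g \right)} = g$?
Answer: $-60501$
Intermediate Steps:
$Y = -45$ ($Y = \left(-3\right) 6 \cdot 3 + 9 = \left(-18\right) 3 + 9 = -54 + 9 = -45$)
$- 458 \left(-47 + 179\right) + Y = - 458 \left(-47 + 179\right) - 45 = \left(-458\right) 132 - 45 = -60456 - 45 = -60501$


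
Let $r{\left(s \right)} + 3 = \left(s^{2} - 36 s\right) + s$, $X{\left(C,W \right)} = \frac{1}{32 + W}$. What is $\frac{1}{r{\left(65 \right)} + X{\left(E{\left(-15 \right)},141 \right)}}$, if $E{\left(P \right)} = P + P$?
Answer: $\frac{173}{336832} \approx 0.00051361$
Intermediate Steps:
$E{\left(P \right)} = 2 P$
$r{\left(s \right)} = -3 + s^{2} - 35 s$ ($r{\left(s \right)} = -3 + \left(\left(s^{2} - 36 s\right) + s\right) = -3 + \left(s^{2} - 35 s\right) = -3 + s^{2} - 35 s$)
$\frac{1}{r{\left(65 \right)} + X{\left(E{\left(-15 \right)},141 \right)}} = \frac{1}{\left(-3 + 65^{2} - 2275\right) + \frac{1}{32 + 141}} = \frac{1}{\left(-3 + 4225 - 2275\right) + \frac{1}{173}} = \frac{1}{1947 + \frac{1}{173}} = \frac{1}{\frac{336832}{173}} = \frac{173}{336832}$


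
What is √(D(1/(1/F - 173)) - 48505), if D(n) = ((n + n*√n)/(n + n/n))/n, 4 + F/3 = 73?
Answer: √(-61482382961115 + 106809*I*√823630)/35603 ≈ 0.00017361 + 220.24*I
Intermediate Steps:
F = 207 (F = -12 + 3*73 = -12 + 219 = 207)
D(n) = (n + n^(3/2))/(n*(1 + n)) (D(n) = ((n + n^(3/2))/(n + 1))/n = ((n + n^(3/2))/(1 + n))/n = (n + n^(3/2))/(n*(1 + n)))
√(D(1/(1/F - 173)) - 48505) = √((1 + √(1/(1/207 - 173)))/(1 + 1/(1/207 - 173)) - 48505) = √((1 + √(1/(-35810/207)))/(1 + 1/(-35810/207)) - 48505) = √((1 + √(-207/35810))/(1 - 207/35810) - 48505) = √((1 + 3*I*√823630/35810)/(35603/35810) - 48505) = √(35810*(1 + 3*I*√823630/35810)/35603 - 48505) = √((35810/35603 + 3*I*√823630/35603) - 48505) = √(-1726887705/35603 + 3*I*√823630/35603)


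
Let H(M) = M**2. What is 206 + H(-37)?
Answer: 1575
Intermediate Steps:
206 + H(-37) = 206 + (-37)**2 = 206 + 1369 = 1575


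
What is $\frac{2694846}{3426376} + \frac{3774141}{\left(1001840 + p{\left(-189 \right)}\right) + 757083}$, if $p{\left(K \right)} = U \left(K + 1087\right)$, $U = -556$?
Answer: $\frac{8163074242113}{2157991566380} \approx 3.7827$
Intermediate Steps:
$p{\left(K \right)} = -604372 - 556 K$ ($p{\left(K \right)} = - 556 \left(K + 1087\right) = - 556 \left(1087 + K\right) = -604372 - 556 K$)
$\frac{2694846}{3426376} + \frac{3774141}{\left(1001840 + p{\left(-189 \right)}\right) + 757083} = \frac{2694846}{3426376} + \frac{3774141}{\left(1001840 - 499288\right) + 757083} = 2694846 \cdot \frac{1}{3426376} + \frac{3774141}{\left(1001840 + \left(-604372 + 105084\right)\right) + 757083} = \frac{1347423}{1713188} + \frac{3774141}{\left(1001840 - 499288\right) + 757083} = \frac{1347423}{1713188} + \frac{3774141}{502552 + 757083} = \frac{1347423}{1713188} + \frac{3774141}{1259635} = \frac{8163074242113}{2157991566380}$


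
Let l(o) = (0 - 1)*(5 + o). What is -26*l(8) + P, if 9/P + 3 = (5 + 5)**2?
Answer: 32795/97 ≈ 338.09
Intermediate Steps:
P = 9/97 (P = 9/(-3 + (5 + 5)**2) = 9/(-3 + 10**2) = 9/(-3 + 100) = 9/97 ≈ 0.092783)
l(o) = -5 - o (l(o) = -(5 + o) = -5 - o)
-26*l(8) + P = -26*(-5 - 1*8) + 9/97 = -26*(-5 - 8) + 9/97 = -26*(-13) + 9/97 = 338 + 9/97 = 32795/97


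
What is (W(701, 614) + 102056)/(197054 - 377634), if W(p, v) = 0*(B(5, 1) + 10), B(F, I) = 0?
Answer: -25514/45145 ≈ -0.56516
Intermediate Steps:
W(p, v) = 0 (W(p, v) = 0*(0 + 10) = 0*10 = 0)
(W(701, 614) + 102056)/(197054 - 377634) = (0 + 102056)/(197054 - 377634) = 102056/(-180580) = 102056*(-1/180580) = -25514/45145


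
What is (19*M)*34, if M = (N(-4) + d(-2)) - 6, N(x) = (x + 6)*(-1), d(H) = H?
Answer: -6460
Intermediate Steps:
N(x) = -6 - x (N(x) = (6 + x)*(-1) = -6 - x)
M = -10 (M = ((-6 - 1*(-4)) - 2) - 6 = ((-6 + 4) - 2) - 6 = (-2 - 2) - 6 = -4 - 6 = -10)
(19*M)*34 = (19*(-10))*34 = -190*34 = -6460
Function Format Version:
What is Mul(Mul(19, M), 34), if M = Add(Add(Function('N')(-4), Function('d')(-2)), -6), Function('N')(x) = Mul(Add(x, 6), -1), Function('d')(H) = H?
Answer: -6460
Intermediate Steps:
Function('N')(x) = Add(-6, Mul(-1, x)) (Function('N')(x) = Mul(Add(6, x), -1) = Add(-6, Mul(-1, x)))
M = -10 (M = Add(Add(Add(-6, Mul(-1, -4)), -2), -6) = Add(Add(Add(-6, 4), -2), -6) = Add(Add(-2, -2), -6) = Add(-4, -6) = -10)
Mul(Mul(19, M), 34) = Mul(Mul(19, -10), 34) = Mul(-190, 34) = -6460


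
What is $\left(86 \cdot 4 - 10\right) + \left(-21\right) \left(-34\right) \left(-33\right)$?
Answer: $-23228$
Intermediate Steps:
$\left(86 \cdot 4 - 10\right) + \left(-21\right) \left(-34\right) \left(-33\right) = \left(344 - 10\right) + 714 \left(-33\right) = 334 - 23562 = -23228$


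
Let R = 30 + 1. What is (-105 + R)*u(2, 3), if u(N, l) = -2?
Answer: 148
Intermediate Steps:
R = 31
(-105 + R)*u(2, 3) = (-105 + 31)*(-2) = -74*(-2) = 148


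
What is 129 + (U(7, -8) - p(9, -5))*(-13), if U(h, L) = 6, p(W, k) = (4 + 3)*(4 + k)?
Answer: -40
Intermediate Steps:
p(W, k) = 28 + 7*k (p(W, k) = 7*(4 + k) = 28 + 7*k)
129 + (U(7, -8) - p(9, -5))*(-13) = 129 + (6 - (28 + 7*(-5)))*(-13) = 129 + (6 - (28 - 35))*(-13) = 129 + (6 - 1*(-7))*(-13) = 129 + (6 + 7)*(-13) = 129 + 13*(-13) = 129 - 169 = -40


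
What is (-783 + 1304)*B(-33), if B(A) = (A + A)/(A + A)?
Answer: 521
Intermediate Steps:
B(A) = 1 (B(A) = (2*A)/((2*A)) = (2*A)*(1/(2*A)) = 1)
(-783 + 1304)*B(-33) = (-783 + 1304)*1 = 521*1 = 521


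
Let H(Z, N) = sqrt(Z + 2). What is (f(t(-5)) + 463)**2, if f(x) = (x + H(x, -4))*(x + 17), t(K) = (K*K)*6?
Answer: 655152297 + 17042684*sqrt(38) ≈ 7.6021e+8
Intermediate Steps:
H(Z, N) = sqrt(2 + Z)
t(K) = 6*K**2 (t(K) = K**2*6 = 6*K**2)
f(x) = (17 + x)*(x + sqrt(2 + x)) (f(x) = (x + sqrt(2 + x))*(x + 17) = (x + sqrt(2 + x))*(17 + x) = (17 + x)*(x + sqrt(2 + x)))
(f(t(-5)) + 463)**2 = (((6*(-5)**2)**2 + 17*(6*(-5)**2) + 17*sqrt(2 + 6*(-5)**2) + (6*(-5)**2)*sqrt(2 + 6*(-5)**2)) + 463)**2 = (((6*25)**2 + 17*(6*25) + 17*sqrt(2 + 6*25) + (6*25)*sqrt(2 + 6*25)) + 463)**2 = ((150**2 + 17*150 + 17*sqrt(2 + 150) + 150*sqrt(2 + 150)) + 463)**2 = ((22500 + 2550 + 17*sqrt(152) + 150*sqrt(152)) + 463)**2 = ((22500 + 2550 + 17*(2*sqrt(38)) + 150*(2*sqrt(38))) + 463)**2 = ((22500 + 2550 + 34*sqrt(38) + 300*sqrt(38)) + 463)**2 = ((25050 + 334*sqrt(38)) + 463)**2 = (25513 + 334*sqrt(38))**2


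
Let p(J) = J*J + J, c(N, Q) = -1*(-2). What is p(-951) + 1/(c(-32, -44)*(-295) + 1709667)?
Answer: 1544065615651/1709077 ≈ 9.0345e+5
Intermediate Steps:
c(N, Q) = 2
p(J) = J + J² (p(J) = J² + J = J + J²)
p(-951) + 1/(c(-32, -44)*(-295) + 1709667) = -951*(1 - 951) + 1/(2*(-295) + 1709667) = -951*(-950) + 1/(-590 + 1709667) = 903450 + 1/1709077 = 1544065615651/1709077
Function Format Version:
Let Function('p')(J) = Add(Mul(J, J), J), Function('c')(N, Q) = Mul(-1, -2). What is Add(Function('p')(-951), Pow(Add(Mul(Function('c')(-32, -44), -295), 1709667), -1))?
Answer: Rational(1544065615651, 1709077) ≈ 9.0345e+5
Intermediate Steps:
Function('c')(N, Q) = 2
Function('p')(J) = Add(J, Pow(J, 2)) (Function('p')(J) = Add(Pow(J, 2), J) = Add(J, Pow(J, 2)))
Add(Function('p')(-951), Pow(Add(Mul(Function('c')(-32, -44), -295), 1709667), -1)) = Add(Mul(-951, Add(1, -951)), Pow(Add(Mul(2, -295), 1709667), -1)) = Add(Mul(-951, -950), Pow(Add(-590, 1709667), -1)) = Add(903450, Pow(1709077, -1)) = Add(903450, Rational(1, 1709077)) = Rational(1544065615651, 1709077)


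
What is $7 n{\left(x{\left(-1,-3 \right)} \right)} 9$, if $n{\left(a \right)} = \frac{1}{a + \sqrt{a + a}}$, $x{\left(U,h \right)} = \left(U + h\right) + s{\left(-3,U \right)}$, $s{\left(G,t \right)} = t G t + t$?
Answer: $- \frac{63}{10} - \frac{63 i}{20} \approx -6.3 - 3.15 i$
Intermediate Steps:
$s{\left(G,t \right)} = t + G t^{2}$ ($s{\left(G,t \right)} = G t t + t = G t^{2} + t = t + G t^{2}$)
$x{\left(U,h \right)} = U + h + U \left(1 - 3 U\right)$ ($x{\left(U,h \right)} = \left(U + h\right) + U \left(1 - 3 U\right) = U + h + U \left(1 - 3 U\right)$)
$n{\left(a \right)} = \frac{1}{a + \sqrt{2} \sqrt{a}}$ ($n{\left(a \right)} = \frac{1}{a + \sqrt{2 a}} = \frac{1}{a + \sqrt{2} \sqrt{a}}$)
$7 n{\left(x{\left(-1,-3 \right)} \right)} 9 = \frac{7}{\left(-1 - 3 - - (-1 + 3 \left(-1\right))\right) + \sqrt{2} \sqrt{-1 - 3 - - (-1 + 3 \left(-1\right))}} 9 = \frac{7}{\left(-1 - 3 - - (-1 - 3)\right) + \sqrt{2} \sqrt{-1 - 3 - - (-1 - 3)}} 9 = \frac{7}{\left(-1 - 3 - \left(-1\right) \left(-4\right)\right) + \sqrt{2} \sqrt{-1 - 3 - \left(-1\right) \left(-4\right)}} 9 = \frac{7}{\left(-1 - 3 - 4\right) + \sqrt{2} \sqrt{-1 - 3 - 4}} \cdot 9 = \frac{7}{-8 + \sqrt{2} \sqrt{-8}} \cdot 9 = \frac{7}{-8 + \sqrt{2} \cdot 2 i \sqrt{2}} \cdot 9 = \frac{7}{-8 + 4 i} 9 = 7 \frac{-8 - 4 i}{80} \cdot 9 = \frac{7 \left(-8 - 4 i\right)}{80} \cdot 9 = \frac{63 \left(-8 - 4 i\right)}{80}$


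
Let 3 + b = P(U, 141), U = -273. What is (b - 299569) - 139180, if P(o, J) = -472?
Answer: -439224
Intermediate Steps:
b = -475 (b = -3 - 472 = -475)
(b - 299569) - 139180 = (-475 - 299569) - 139180 = -300044 - 139180 = -439224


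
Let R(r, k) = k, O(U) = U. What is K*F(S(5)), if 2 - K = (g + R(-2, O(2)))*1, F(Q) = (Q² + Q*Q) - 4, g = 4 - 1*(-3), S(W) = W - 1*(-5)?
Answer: -1372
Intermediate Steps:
S(W) = 5 + W (S(W) = W + 5 = 5 + W)
g = 7 (g = 4 + 3 = 7)
F(Q) = -4 + 2*Q² (F(Q) = (Q² + Q²) - 4 = 2*Q² - 4 = -4 + 2*Q²)
K = -7 (K = 2 - (7 + 2) = 2 - 9 = -7)
K*F(S(5)) = -7*(-4 + 2*(5 + 5)²) = -7*(-4 + 2*10²) = -7*(-4 + 2*100) = -7*(-4 + 200) = -7*196 = -1372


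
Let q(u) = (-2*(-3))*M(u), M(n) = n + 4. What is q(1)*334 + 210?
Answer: 10230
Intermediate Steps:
M(n) = 4 + n
q(u) = 24 + 6*u (q(u) = (-2*(-3))*(4 + u) = 6*(4 + u) = 24 + 6*u)
q(1)*334 + 210 = (24 + 6*1)*334 + 210 = (24 + 6)*334 + 210 = 30*334 + 210 = 10020 + 210 = 10230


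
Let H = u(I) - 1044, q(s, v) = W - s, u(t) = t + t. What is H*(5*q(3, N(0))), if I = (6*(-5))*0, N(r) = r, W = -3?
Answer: 31320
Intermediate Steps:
I = 0 (I = -30*0 = 0)
u(t) = 2*t
q(s, v) = -3 - s
H = -1044 (H = 2*0 - 1044 = 0 - 1044 = -1044)
H*(5*q(3, N(0))) = -5220*(-3 - 1*3) = -5220*(-3 - 3) = -5220*(-6) = -1044*(-30) = 31320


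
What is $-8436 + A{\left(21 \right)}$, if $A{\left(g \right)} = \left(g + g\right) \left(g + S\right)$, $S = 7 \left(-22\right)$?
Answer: $-14022$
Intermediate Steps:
$S = -154$
$A{\left(g \right)} = 2 g \left(-154 + g\right)$ ($A{\left(g \right)} = \left(g + g\right) \left(g - 154\right) = 2 g \left(-154 + g\right)$)
$-8436 + A{\left(21 \right)} = -8436 + 2 \cdot 21 \left(-154 + 21\right) = -8436 + 2 \cdot 21 \left(-133\right) = -8436 - 5586 = -14022$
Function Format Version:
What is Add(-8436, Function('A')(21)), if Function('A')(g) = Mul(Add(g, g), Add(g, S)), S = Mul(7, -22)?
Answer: -14022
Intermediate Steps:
S = -154
Function('A')(g) = Mul(2, g, Add(-154, g)) (Function('A')(g) = Mul(Add(g, g), Add(g, -154)) = Mul(Mul(2, g), Add(-154, g)) = Mul(2, g, Add(-154, g)))
Add(-8436, Function('A')(21)) = Add(-8436, Mul(2, 21, Add(-154, 21))) = Add(-8436, Mul(2, 21, -133)) = Add(-8436, -5586) = -14022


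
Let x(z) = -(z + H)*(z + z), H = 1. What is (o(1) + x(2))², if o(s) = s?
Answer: 121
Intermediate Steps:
x(z) = -2*z*(1 + z) (x(z) = -(z + 1)*(z + z) = -(1 + z)*2*z = -2*z*(1 + z))
(o(1) + x(2))² = (1 - 2*2*(1 + 2))² = (1 - 2*2*3)² = (1 - 12)² = (-11)² = 121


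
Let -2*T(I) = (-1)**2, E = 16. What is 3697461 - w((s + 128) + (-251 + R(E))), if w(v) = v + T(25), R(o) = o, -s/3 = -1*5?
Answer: 7395107/2 ≈ 3.6976e+6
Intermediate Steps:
s = 15 (s = -(-3)*5 = -3*(-5) = 15)
T(I) = -1/2 (T(I) = -1/2*(-1)**2 = -1/2*1 = -1/2)
w(v) = -1/2 + v (w(v) = v - 1/2 = -1/2 + v)
3697461 - w((s + 128) + (-251 + R(E))) = 3697461 - (-1/2 + ((15 + 128) + (-251 + 16))) = 3697461 - (-1/2 + (143 - 235)) = 3697461 - (-1/2 - 92) = 3697461 - 1*(-185/2) = 3697461 + 185/2 = 7395107/2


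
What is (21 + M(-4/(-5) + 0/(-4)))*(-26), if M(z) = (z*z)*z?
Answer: -69914/125 ≈ -559.31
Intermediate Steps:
M(z) = z**3 (M(z) = z**2*z = z**3)
(21 + M(-4/(-5) + 0/(-4)))*(-26) = (21 + (-4/(-5) + 0/(-4))**3)*(-26) = (21 + (-4*(-1/5) + 0*(-1/4))**3)*(-26) = (21 + (4/5 + 0)**3)*(-26) = (21 + (4/5)**3)*(-26) = (21 + 64/125)*(-26) = (2689/125)*(-26) = -69914/125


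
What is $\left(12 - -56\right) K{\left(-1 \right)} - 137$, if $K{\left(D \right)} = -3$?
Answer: $-341$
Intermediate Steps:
$\left(12 - -56\right) K{\left(-1 \right)} - 137 = \left(12 - -56\right) \left(-3\right) - 137 = \left(12 + 56\right) \left(-3\right) - 137 = 68 \left(-3\right) - 137 = -204 - 137 = -341$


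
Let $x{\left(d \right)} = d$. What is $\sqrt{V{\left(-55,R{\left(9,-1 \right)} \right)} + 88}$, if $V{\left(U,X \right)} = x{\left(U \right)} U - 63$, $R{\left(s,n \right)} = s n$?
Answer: $5 \sqrt{122} \approx 55.227$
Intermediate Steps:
$R{\left(s,n \right)} = n s$
$V{\left(U,X \right)} = -63 + U^{2}$ ($V{\left(U,X \right)} = U U - 63 = U^{2} - 63 = -63 + U^{2}$)
$\sqrt{V{\left(-55,R{\left(9,-1 \right)} \right)} + 88} = \sqrt{\left(-63 + \left(-55\right)^{2}\right) + 88} = \sqrt{\left(-63 + 3025\right) + 88} = \sqrt{2962 + 88} = \sqrt{3050} = 5 \sqrt{122}$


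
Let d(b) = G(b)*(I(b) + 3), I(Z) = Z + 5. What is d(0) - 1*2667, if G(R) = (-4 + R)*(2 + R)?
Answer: -2731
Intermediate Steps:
I(Z) = 5 + Z
d(b) = (8 + b)*(-8 + b² - 2*b) (d(b) = (-8 + b² - 2*b)*((5 + b) + 3) = (-8 + b² - 2*b)*(8 + b) = (8 + b)*(-8 + b² - 2*b))
d(0) - 1*2667 = -(8 + 0)*(8 - 1*0² + 2*0) - 1*2667 = -1*8*(8 - 1*0 + 0) - 2667 = -1*8*(8 + 0 + 0) - 2667 = -1*8*8 - 2667 = -64 - 2667 = -2731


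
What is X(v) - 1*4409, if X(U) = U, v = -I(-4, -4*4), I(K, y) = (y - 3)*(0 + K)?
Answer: -4485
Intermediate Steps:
I(K, y) = K*(-3 + y) (I(K, y) = (-3 + y)*K = K*(-3 + y))
v = -76 (v = -(-4)*(-3 - 4*4) = -(-4)*(-3 - 16) = -(-4)*(-19) = -1*76 = -76)
X(v) - 1*4409 = -76 - 1*4409 = -76 - 4409 = -4485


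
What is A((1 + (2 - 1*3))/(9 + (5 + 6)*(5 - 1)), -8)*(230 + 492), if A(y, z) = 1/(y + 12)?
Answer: 361/6 ≈ 60.167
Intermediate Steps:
A(y, z) = 1/(12 + y)
A((1 + (2 - 1*3))/(9 + (5 + 6)*(5 - 1)), -8)*(230 + 492) = (230 + 492)/(12 + (1 + (2 - 1*3))/(9 + (5 + 6)*(5 - 1))) = 722/(12 + (1 + (2 - 3))/(9 + 11*4)) = 722/(12 + (1 - 1)/(9 + 44)) = 722/(12 + 0/53) = 722/(12 + 0*(1/53)) = 722/(12 + 0) = 722/12 = (1/12)*722 = 361/6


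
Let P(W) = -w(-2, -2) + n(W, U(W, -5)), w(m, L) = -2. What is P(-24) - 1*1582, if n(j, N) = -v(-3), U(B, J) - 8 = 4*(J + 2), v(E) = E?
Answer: -1577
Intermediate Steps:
U(B, J) = 16 + 4*J (U(B, J) = 8 + 4*(J + 2) = 8 + 4*(2 + J) = 8 + (8 + 4*J) = 16 + 4*J)
n(j, N) = 3 (n(j, N) = -1*(-3) = 3)
P(W) = 5 (P(W) = -1*(-2) + 3 = 2 + 3 = 5)
P(-24) - 1*1582 = 5 - 1*1582 = 5 - 1582 = -1577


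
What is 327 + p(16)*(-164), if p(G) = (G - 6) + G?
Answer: -3937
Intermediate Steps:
p(G) = -6 + 2*G (p(G) = (-6 + G) + G = -6 + 2*G)
327 + p(16)*(-164) = 327 + (-6 + 2*16)*(-164) = 327 + (-6 + 32)*(-164) = 327 + 26*(-164) = 327 - 4264 = -3937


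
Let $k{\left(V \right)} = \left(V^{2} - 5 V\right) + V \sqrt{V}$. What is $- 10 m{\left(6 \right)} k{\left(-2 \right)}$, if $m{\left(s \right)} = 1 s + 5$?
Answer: $-1540 + 220 i \sqrt{2} \approx -1540.0 + 311.13 i$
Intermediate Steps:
$m{\left(s \right)} = 5 + s$ ($m{\left(s \right)} = s + 5 = 5 + s$)
$k{\left(V \right)} = V^{2} + V^{\frac{3}{2}} - 5 V$ ($k{\left(V \right)} = \left(V^{2} - 5 V\right) + V^{\frac{3}{2}} = V^{2} + V^{\frac{3}{2}} - 5 V$)
$- 10 m{\left(6 \right)} k{\left(-2 \right)} = - 10 \left(5 + 6\right) \left(\left(-2\right)^{2} + \left(-2\right)^{\frac{3}{2}} - -10\right) = \left(-10\right) 11 \left(4 - 2 i \sqrt{2} + 10\right) = - 110 \left(14 - 2 i \sqrt{2}\right) = -1540 + 220 i \sqrt{2}$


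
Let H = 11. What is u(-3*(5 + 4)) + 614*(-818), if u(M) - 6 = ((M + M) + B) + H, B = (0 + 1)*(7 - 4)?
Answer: -502286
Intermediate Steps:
B = 3 (B = 1*3 = 3)
u(M) = 20 + 2*M (u(M) = 6 + (((M + M) + 3) + 11) = 6 + ((2*M + 3) + 11) = 6 + ((3 + 2*M) + 11) = 6 + (14 + 2*M) = 20 + 2*M)
u(-3*(5 + 4)) + 614*(-818) = (20 + 2*(-3*(5 + 4))) + 614*(-818) = (20 + 2*(-3*9)) - 502252 = (20 + 2*(-27)) - 502252 = (20 - 54) - 502252 = -34 - 502252 = -502286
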